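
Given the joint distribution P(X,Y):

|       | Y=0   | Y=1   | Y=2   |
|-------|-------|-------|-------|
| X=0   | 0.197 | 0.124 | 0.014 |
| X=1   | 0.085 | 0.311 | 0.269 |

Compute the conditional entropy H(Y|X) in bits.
1.3373 bits

H(Y|X) = H(X,Y) - H(X)

H(X,Y) = -Σ_{x,y} P(x,y) log₂ P(x,y). Per-cell terms -P(x,y)·log₂P(x,y):
  X=0: 0.46172, 0.37344, 0.08622
  X=1: 0.30229, 0.52404, 0.50957
Sum of the 6 terms: H(X,Y) = 2.25728 bits

Marginal of X (row sums):
  P(X=0) = 0.197 + 0.124 + 0.014 = 0.335
  P(X=1) = 0.085 + 0.311 + 0.269 = 0.665
H(X) = -[0.335·log₂(0.335) + 0.665·log₂(0.665)]
  = 0.52855 + 0.39140 = 0.91995 bits

H(Y|X) = H(X,Y) - H(X) = 2.25728 - 0.91995 = 1.3373 bits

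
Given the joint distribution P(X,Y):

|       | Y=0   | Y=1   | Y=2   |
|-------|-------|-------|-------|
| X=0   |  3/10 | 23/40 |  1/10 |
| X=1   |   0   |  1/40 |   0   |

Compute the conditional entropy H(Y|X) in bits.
1.2767 bits

H(Y|X) = H(X,Y) - H(X)

H(X,Y) = -Σ_{x,y} P(x,y) log₂ P(x,y). Per-cell terms -P(x,y)·log₂P(x,y):
  X=0: 0.52109, 0.45906, 0.33219
  X=1: 0.00000, 0.13305, 0.00000
  (cells with P = 0 contribute 0)
Sum of the 6 terms: H(X,Y) = 1.4454 bits

Marginal of X (row sums):
  P(X=0) = 3/10 + 23/40 + 1/10 = 39/40
  P(X=1) = 0 + 1/40 + 0 = 1/40
H(X) = -[(39/40)·log₂(39/40) + (1/40)·log₂(1/40)]
  = 0.03561 + 0.13305 = 0.1687 bits

H(Y|X) = H(X,Y) - H(X) = 1.4454 - 0.1687 = 1.2767 bits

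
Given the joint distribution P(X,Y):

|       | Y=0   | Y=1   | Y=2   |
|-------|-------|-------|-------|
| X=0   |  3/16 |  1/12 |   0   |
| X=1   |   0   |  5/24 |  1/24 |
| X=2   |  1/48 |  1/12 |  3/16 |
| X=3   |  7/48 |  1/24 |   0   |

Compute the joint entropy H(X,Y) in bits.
2.8781 bits

H(X,Y) = -Σ_{x,y} P(x,y) log₂ P(x,y). Per-cell terms -P(x,y)·log₂P(x,y):
  X=0: 0.45282, 0.29875, 0.00000
  X=1: 0.00000, 0.47147, 0.19104
  X=2: 0.11635, 0.29875, 0.45282
  X=3: 0.40507, 0.19104, 0.00000
  (cells with P = 0 contribute 0)
Sum of the 12 terms: H(X,Y) = 2.8781 bits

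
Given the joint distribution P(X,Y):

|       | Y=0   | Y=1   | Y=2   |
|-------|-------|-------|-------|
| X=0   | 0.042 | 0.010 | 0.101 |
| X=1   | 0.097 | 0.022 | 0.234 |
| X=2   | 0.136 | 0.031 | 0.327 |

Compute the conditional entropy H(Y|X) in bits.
1.1574 bits

H(Y|X) = H(X,Y) - H(X)

H(X,Y) = -Σ_{x,y} P(x,y) log₂ P(x,y). Per-cell terms -P(x,y)·log₂P(x,y):
  X=0: 0.1921, 0.0664, 0.3341
  X=1: 0.3265, 0.1211, 0.4903
  X=2: 0.3915, 0.1554, 0.5273
Sum of the 9 terms: H(X,Y) = 2.6047 bits

Marginal of X (row sums):
  P(X=0) = 0.042 + 0.010 + 0.101 = 0.153
  P(X=1) = 0.097 + 0.022 + 0.234 = 0.353
  P(X=2) = 0.136 + 0.031 + 0.327 = 0.494
H(X) = -[0.153·log₂(0.153) + 0.353·log₂(0.353) + 0.494·log₂(0.494)]
  = 0.4144 + 0.5303 + 0.5026 = 1.4473 bits

H(Y|X) = H(X,Y) - H(X) = 2.6047 - 1.4473 = 1.1574 bits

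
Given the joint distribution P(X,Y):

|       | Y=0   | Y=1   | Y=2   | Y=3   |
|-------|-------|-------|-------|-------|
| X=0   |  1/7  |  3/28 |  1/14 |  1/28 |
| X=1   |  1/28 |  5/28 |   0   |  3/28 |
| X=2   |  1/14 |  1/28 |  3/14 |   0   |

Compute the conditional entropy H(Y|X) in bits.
1.4875 bits

H(Y|X) = H(X,Y) - H(X)

H(X,Y) = -Σ_{x,y} P(x,y) log₂ P(x,y). Per-cell terms -P(x,y)·log₂P(x,y):
  X=0: 0.401051, 0.345256, 0.271954, 0.171691
  X=1: 0.171691, 0.443826, 0.000000, 0.345256
  X=2: 0.271954, 0.171691, 0.476227, 0.000000
  (cells with P = 0 contribute 0)
Sum of the 12 terms: H(X,Y) = 3.07060 bits

Marginal of X (row sums):
  P(X=0) = 1/7 + 3/28 + 1/14 + 1/28 = 5/14
  P(X=1) = 1/28 + 5/28 + 0 + 3/28 = 9/28
  P(X=2) = 1/14 + 1/28 + 3/14 + 0 = 9/28
H(X) = -[(5/14)·log₂(5/14) + (9/28)·log₂(9/28) + (9/28)·log₂(9/28)]
  = 0.530510 + 0.526317 + 0.526317 = 1.58314 bits

H(Y|X) = H(X,Y) - H(X) = 3.07060 - 1.58314 = 1.4875 bits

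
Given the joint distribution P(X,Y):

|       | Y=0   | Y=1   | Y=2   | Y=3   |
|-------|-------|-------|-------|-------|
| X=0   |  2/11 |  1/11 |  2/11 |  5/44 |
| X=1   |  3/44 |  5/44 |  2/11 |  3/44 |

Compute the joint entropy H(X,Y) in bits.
2.8974 bits

H(X,Y) = -Σ_{x,y} P(x,y) log₂ P(x,y). Per-cell terms -P(x,y)·log₂P(x,y):
  X=0: 0.44717, 0.31449, 0.44717, 0.35653
  X=1: 0.26417, 0.35653, 0.44717, 0.26417
Sum of the 8 terms: H(X,Y) = 2.8974 bits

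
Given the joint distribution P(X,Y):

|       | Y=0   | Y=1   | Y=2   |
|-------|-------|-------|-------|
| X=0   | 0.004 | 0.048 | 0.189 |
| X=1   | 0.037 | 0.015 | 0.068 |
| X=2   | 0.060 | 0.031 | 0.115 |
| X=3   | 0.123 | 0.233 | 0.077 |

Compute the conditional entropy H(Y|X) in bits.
1.2769 bits

H(Y|X) = H(X,Y) - H(X)

H(X,Y) = -Σ_{x,y} P(x,y) log₂ P(x,y). Per-cell terms -P(x,y)·log₂P(x,y):
  X=0: 0.03186, 0.21028, 0.45427
  X=1: 0.17598, 0.09088, 0.26373
  X=2: 0.24353, 0.15536, 0.35883
  X=3: 0.37186, 0.48967, 0.28482
Sum of the 12 terms: H(X,Y) = 3.1311 bits

Marginal of X (row sums):
  P(X=0) = 0.004 + 0.048 + 0.189 = 0.241
  P(X=1) = 0.037 + 0.015 + 0.068 = 0.120
  P(X=2) = 0.060 + 0.031 + 0.115 = 0.206
  P(X=3) = 0.123 + 0.233 + 0.077 = 0.433
H(X) = -[0.241·log₂(0.241) + 0.120·log₂(0.120) + 0.206·log₂(0.206) + 0.433·log₂(0.433)]
  = 0.49475 + 0.36707 + 0.46953 + 0.52287 = 1.8542 bits

H(Y|X) = H(X,Y) - H(X) = 3.1311 - 1.8542 = 1.2769 bits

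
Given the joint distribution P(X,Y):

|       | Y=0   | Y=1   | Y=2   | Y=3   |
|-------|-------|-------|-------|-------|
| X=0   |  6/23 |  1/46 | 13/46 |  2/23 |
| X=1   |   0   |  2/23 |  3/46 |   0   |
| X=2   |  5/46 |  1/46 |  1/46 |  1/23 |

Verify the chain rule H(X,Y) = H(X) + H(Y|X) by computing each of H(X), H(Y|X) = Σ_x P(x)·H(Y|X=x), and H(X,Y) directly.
H(X) = 1.2760 bits, H(Y|X) = 1.5195 bits, H(X,Y) = 2.7955 bits

Marginal of X (row sums):
  P(X=0) = 6/23 + 1/46 + 13/46 + 2/23 = 15/23
  P(X=1) = 0 + 2/23 + 3/46 + 0 = 7/46
  P(X=2) = 5/46 + 1/46 + 1/46 + 1/23 = 9/46
H(X) = -[(15/23)·log₂(15/23) + (7/46)·log₂(7/46) + (9/46)·log₂(9/46)]
  = 0.40218 + 0.41334 + 0.46049 = 1.2760 bits

H(Y|X) = Σ_x P(x)·H(Y|X=x):
  X=0: P(X=0) = 15/23, P(Y|X=0) = (2/5, 1/30, 13/30, 2/15) → H(Y|X=0) = 1.60272
  X=1: P(X=1) = 7/46, P(Y|X=1) = (0, 4/7, 3/7, 0) → H(Y|X=1) = 0.98523
  X=2: P(X=2) = 9/46, P(Y|X=2) = (5/9, 1/9, 1/9, 2/9) → H(Y|X=2) = 1.65774
H(Y|X) = (15/23)·1.60272 + (7/46)·0.98523 + (9/46)·1.65774 = 1.5195 bits

H(X,Y) = -Σ_{x,y} P(x,y) log₂ P(x,y). Per-cell terms -P(x,y)·log₂P(x,y):
  X=0: 0.50572, 0.12008, 0.51523, 0.30640
  X=1: 0.00000, 0.30640, 0.25687, 0.00000
  X=2: 0.34800, 0.12008, 0.12008, 0.19668
  (cells with P = 0 contribute 0)
Sum of the 12 terms: H(X,Y) = 2.7955 bits

Chain rule check:
  H(X) + H(Y|X) = 1.2760 + 1.5195 = 2.7955 bits
  H(X,Y) = 2.7955 bits
✓ Chain rule verified.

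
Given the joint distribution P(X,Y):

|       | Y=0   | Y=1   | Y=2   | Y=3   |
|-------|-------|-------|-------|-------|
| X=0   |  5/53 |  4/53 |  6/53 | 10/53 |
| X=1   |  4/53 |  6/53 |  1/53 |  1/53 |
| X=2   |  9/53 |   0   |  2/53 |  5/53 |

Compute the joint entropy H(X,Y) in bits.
3.1999 bits

H(X,Y) = -Σ_{x,y} P(x,y) log₂ P(x,y). Per-cell terms -P(x,y)·log₂P(x,y):
  X=0: 0.321320, 0.281352, 0.355807, 0.453961
  X=1: 0.281352, 0.355807, 0.108074, 0.108074
  X=2: 0.434377, 0.000000, 0.178412, 0.321320
  (cells with P = 0 contribute 0)
Sum of the 12 terms: H(X,Y) = 3.1999 bits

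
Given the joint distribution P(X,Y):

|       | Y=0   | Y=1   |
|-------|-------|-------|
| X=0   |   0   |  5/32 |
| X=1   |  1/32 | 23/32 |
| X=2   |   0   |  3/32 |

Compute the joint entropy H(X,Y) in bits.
1.2373 bits

H(X,Y) = -Σ_{x,y} P(x,y) log₂ P(x,y). Per-cell terms -P(x,y)·log₂P(x,y):
  X=0: 0.00000, 0.41845
  X=1: 0.15625, 0.34244
  X=2: 0.00000, 0.32016
  (cells with P = 0 contribute 0)
Sum of the 6 terms: H(X,Y) = 1.2373 bits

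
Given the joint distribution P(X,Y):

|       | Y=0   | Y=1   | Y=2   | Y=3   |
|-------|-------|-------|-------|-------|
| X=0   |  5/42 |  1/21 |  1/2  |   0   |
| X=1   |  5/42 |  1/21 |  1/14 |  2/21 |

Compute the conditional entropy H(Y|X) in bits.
1.3261 bits

H(Y|X) = H(X,Y) - H(X)

H(X,Y) = -Σ_{x,y} P(x,y) log₂ P(x,y). Per-cell terms -P(x,y)·log₂P(x,y):
  X=0: 0.36552, 0.20916, 0.50000, 0.00000
  X=1: 0.36552, 0.20916, 0.27195, 0.32308
  (cells with P = 0 contribute 0)
Sum of the 8 terms: H(X,Y) = 2.2444 bits

Marginal of X (row sums):
  P(X=0) = 5/42 + 1/21 + 1/2 + 0 = 2/3
  P(X=1) = 5/42 + 1/21 + 1/14 + 2/21 = 1/3
H(X) = -[(2/3)·log₂(2/3) + (1/3)·log₂(1/3)]
  = 0.38998 + 0.52832 = 0.9183 bits

H(Y|X) = H(X,Y) - H(X) = 2.2444 - 0.9183 = 1.3261 bits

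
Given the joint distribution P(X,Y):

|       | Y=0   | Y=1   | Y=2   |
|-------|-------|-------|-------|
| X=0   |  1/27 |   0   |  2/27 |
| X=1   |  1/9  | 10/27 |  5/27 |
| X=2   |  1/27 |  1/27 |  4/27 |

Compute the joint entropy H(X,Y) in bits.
2.5481 bits

H(X,Y) = -Σ_{x,y} P(x,y) log₂ P(x,y). Per-cell terms -P(x,y)·log₂P(x,y):
  X=0: 0.17611, 0.00000, 0.27814
  X=1: 0.35221, 0.53073, 0.45055
  X=2: 0.17611, 0.17611, 0.40813
  (cells with P = 0 contribute 0)
Sum of the 9 terms: H(X,Y) = 2.5481 bits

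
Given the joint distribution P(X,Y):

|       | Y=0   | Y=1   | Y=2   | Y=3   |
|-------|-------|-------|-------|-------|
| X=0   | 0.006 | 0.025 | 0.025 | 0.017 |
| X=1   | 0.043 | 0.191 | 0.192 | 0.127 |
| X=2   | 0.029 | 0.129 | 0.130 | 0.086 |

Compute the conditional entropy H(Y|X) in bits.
1.8343 bits

H(Y|X) = H(X,Y) - H(X)

H(X,Y) = -Σ_{x,y} P(x,y) log₂ P(x,y). Per-cell terms -P(x,y)·log₂P(x,y):
  X=0: 0.04428, 0.13305, 0.13305, 0.09993
  X=1: 0.19520, 0.45618, 0.45712, 0.37809
  X=2: 0.14813, 0.38114, 0.38264, 0.30440
Sum of the 12 terms: H(X,Y) = 3.1132 bits

Marginal of X (row sums):
  P(X=0) = 0.006 + 0.025 + 0.025 + 0.017 = 0.073
  P(X=1) = 0.043 + 0.191 + 0.192 + 0.127 = 0.553
  P(X=2) = 0.029 + 0.129 + 0.130 + 0.086 = 0.374
H(X) = -[0.073·log₂(0.073) + 0.553·log₂(0.553) + 0.374·log₂(0.374)]
  = 0.27565 + 0.47262 + 0.53066 = 1.2789 bits

H(Y|X) = H(X,Y) - H(X) = 3.1132 - 1.2789 = 1.8343 bits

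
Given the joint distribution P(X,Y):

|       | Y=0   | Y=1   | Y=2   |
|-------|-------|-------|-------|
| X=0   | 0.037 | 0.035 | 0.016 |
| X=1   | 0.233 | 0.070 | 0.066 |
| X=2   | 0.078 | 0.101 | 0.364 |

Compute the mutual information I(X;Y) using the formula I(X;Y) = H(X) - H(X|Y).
0.2271 bits

I(X;Y) = H(X) - H(X|Y)

Marginal of X (row sums):
  P(X=0) = 0.037 + 0.035 + 0.016 = 0.088
  P(X=1) = 0.233 + 0.070 + 0.066 = 0.369
  P(X=2) = 0.078 + 0.101 + 0.364 = 0.543
H(X) = -[0.088·log₂(0.088) + 0.369·log₂(0.369) + 0.543·log₂(0.543)]
  = 0.3086 + 0.5307 + 0.4784 = 1.3177 bits

Marginal of Y (column sums):
  P(Y=0) = 0.037 + 0.233 + 0.078 = 0.348
  P(Y=1) = 0.035 + 0.070 + 0.101 = 0.206
  P(Y=2) = 0.016 + 0.066 + 0.364 = 0.446
H(X|Y) = Σ_y P(y)·H(X|Y=y):
  Y=0: P(Y=0) = 0.348, P(X|Y=0) = (37/348, 233/348, 13/58) → H(X|Y=0) = 1.2149
  Y=1: P(Y=1) = 0.206, P(X|Y=1) = (35/206, 35/103, 101/206) → H(X|Y=1) = 1.4678
  Y=2: P(Y=2) = 0.446, P(X|Y=2) = (8/223, 33/223, 182/223) → H(X|Y=2) = 0.8194
H(X|Y) = 0.348·1.2149 + 0.206·1.4678 + 0.446·0.8194 = 1.0906 bits

I(X;Y) = H(X) - H(X|Y) = 1.3177 - 1.0906 = 0.2271 bits

Cross-check via I(X;Y) = H(X) + H(Y) - H(X,Y): computing H(Y) from the column sums and H(X,Y) from the 9 cells in the same way gives H(Y) = 1.5190 bits and H(X,Y) = 2.6096 bits, so
I(X;Y) = 1.3177 + 1.5190 - 2.6096 = 0.2271 bits ✓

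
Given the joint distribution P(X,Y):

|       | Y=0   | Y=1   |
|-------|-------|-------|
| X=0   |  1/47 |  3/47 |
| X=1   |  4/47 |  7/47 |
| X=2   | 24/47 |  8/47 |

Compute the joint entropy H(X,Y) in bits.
2.0132 bits

H(X,Y) = -Σ_{x,y} P(x,y) log₂ P(x,y). Per-cell terms -P(x,y)·log₂P(x,y):
  X=0: 0.1182, 0.2534
  X=1: 0.3025, 0.4092
  X=2: 0.4951, 0.4348
Sum of the 6 terms: H(X,Y) = 2.0132 bits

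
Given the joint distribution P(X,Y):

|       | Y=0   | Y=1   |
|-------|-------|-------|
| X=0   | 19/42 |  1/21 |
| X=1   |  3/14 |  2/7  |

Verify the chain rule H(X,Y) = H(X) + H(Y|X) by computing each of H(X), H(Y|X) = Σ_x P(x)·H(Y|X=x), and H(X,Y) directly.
H(X) = 1.0000 bits, H(Y|X) = 0.7195 bits, H(X,Y) = 1.7195 bits

Marginal of X (row sums):
  P(X=0) = 19/42 + 1/21 = 1/2
  P(X=1) = 3/14 + 2/7 = 1/2
H(X) = -[(1/2)·log₂(1/2) + (1/2)·log₂(1/2)]
  = 0.50000 + 0.50000 = 1.0000 bits

H(Y|X) = Σ_x P(x)·H(Y|X=x):
  X=0: P(X=0) = 1/2, P(Y|X=0) = (19/21, 2/21) → H(Y|X=0) = 0.45372
  X=1: P(X=1) = 1/2, P(Y|X=1) = (3/7, 4/7) → H(Y|X=1) = 0.98523
H(Y|X) = (1/2)·0.45372 + (1/2)·0.98523 = 0.7195 bits

H(X,Y) = -Σ_{x,y} P(x,y) log₂ P(x,y). Per-cell terms -P(x,y)·log₂P(x,y):
  X=0: 0.51770, 0.20916
  X=1: 0.47623, 0.51639
Sum of the 4 terms: H(X,Y) = 1.7195 bits

Chain rule check:
  H(X) + H(Y|X) = 1.0000 + 0.7195 = 1.7195 bits
  H(X,Y) = 1.7195 bits
✓ Chain rule verified.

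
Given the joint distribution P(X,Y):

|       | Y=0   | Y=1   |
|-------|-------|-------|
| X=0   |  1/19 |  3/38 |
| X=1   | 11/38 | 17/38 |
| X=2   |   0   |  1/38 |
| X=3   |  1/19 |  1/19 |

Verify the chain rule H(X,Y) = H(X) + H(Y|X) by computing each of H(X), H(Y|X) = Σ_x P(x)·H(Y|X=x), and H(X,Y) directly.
H(X) = 1.1896 bits, H(Y|X) = 0.9453 bits, H(X,Y) = 2.1349 bits

Marginal of X (row sums):
  P(X=0) = 1/19 + 3/38 = 5/38
  P(X=1) = 11/38 + 17/38 = 14/19
  P(X=2) = 0 + 1/38 = 1/38
  P(X=3) = 1/19 + 1/19 = 2/19
H(X) = -[(5/38)·log₂(5/38) + (14/19)·log₂(14/19) + (1/38)·log₂(1/38) + (2/19)·log₂(2/19)]
  = 0.38500 + 0.32463 + 0.13810 + 0.34189 = 1.1896 bits

H(Y|X) = Σ_x P(x)·H(Y|X=x):
  X=0: P(X=0) = 5/38, P(Y|X=0) = (2/5, 3/5) → H(Y|X=0) = 0.97095
  X=1: P(X=1) = 14/19, P(Y|X=1) = (11/28, 17/28) → H(Y|X=1) = 0.96662
  X=2: P(X=2) = 1/38, P(Y|X=2) = (0, 1) → H(Y|X=2) = 0.00000
  X=3: P(X=3) = 2/19, P(Y|X=3) = (1/2, 1/2) → H(Y|X=3) = 1.00000
H(Y|X) = (5/38)·0.97095 + (14/19)·0.96662 + (1/38)·0.00000 + (2/19)·1.00000 = 0.9453 bits

H(X,Y) = -Σ_{x,y} P(x,y) log₂ P(x,y). Per-cell terms -P(x,y)·log₂P(x,y):
  X=0: 0.22358, 0.28918
  X=1: 0.51772, 0.51916
  X=2: 0.00000, 0.13810
  X=3: 0.22358, 0.22358
  (cells with P = 0 contribute 0)
Sum of the 8 terms: H(X,Y) = 2.1349 bits

Chain rule check:
  H(X) + H(Y|X) = 1.1896 + 0.9453 = 2.1349 bits
  H(X,Y) = 2.1349 bits
✓ Chain rule verified.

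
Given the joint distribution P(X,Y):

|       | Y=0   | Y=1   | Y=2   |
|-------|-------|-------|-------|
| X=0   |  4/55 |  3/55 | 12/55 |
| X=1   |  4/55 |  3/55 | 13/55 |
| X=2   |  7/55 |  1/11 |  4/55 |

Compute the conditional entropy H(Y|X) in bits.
1.3682 bits

H(Y|X) = H(X,Y) - H(X)

H(X,Y) = -Σ_{x,y} P(x,y) log₂ P(x,y). Per-cell terms -P(x,y)·log₂P(x,y):
  X=0: 0.275008, 0.228894, 0.479214
  X=1: 0.275008, 0.228894, 0.491854
  X=2: 0.378510, 0.314494, 0.275008
Sum of the 9 terms: H(X,Y) = 2.94688 bits

Marginal of X (row sums):
  P(X=0) = 4/55 + 3/55 + 12/55 = 19/55
  P(X=1) = 4/55 + 3/55 + 13/55 = 4/11
  P(X=2) = 7/55 + 1/11 + 4/55 = 16/55
H(X) = -[(19/55)·log₂(19/55) + (4/11)·log₂(4/11) + (16/55)·log₂(16/55)]
  = 0.529731 + 0.530702 + 0.518214 = 1.57865 bits

H(Y|X) = H(X,Y) - H(X) = 2.94688 - 1.57865 = 1.3682 bits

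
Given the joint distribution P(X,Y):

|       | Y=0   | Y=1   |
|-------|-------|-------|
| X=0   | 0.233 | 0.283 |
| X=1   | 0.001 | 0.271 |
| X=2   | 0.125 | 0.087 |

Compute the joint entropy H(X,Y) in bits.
2.2070 bits

H(X,Y) = -Σ_{x,y} P(x,y) log₂ P(x,y). Per-cell terms -P(x,y)·log₂P(x,y):
  X=0: 0.48967, 0.51538
  X=1: 0.00997, 0.51047
  X=2: 0.37500, 0.30649
Sum of the 6 terms: H(X,Y) = 2.2070 bits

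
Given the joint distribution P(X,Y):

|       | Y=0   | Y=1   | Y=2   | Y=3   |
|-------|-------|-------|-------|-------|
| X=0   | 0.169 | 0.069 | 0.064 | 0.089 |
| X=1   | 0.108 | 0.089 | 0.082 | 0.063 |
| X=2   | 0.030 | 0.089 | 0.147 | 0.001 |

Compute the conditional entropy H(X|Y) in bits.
1.3929 bits

H(X|Y) = H(X,Y) - H(Y)

H(X,Y) = -Σ_{x,y} P(x,y) log₂ P(x,y). Per-cell terms -P(x,y)·log₂P(x,y):
  X=0: 0.433469, 0.266151, 0.253810, 0.310615
  X=1: 0.346777, 0.310615, 0.295875, 0.251276
  X=2: 0.151767, 0.310615, 0.406618, 0.009966
Sum of the 12 terms: H(X,Y) = 3.34755 bits

Marginal of Y (column sums):
  P(Y=0) = 0.169 + 0.108 + 0.030 = 0.307
  P(Y=1) = 0.069 + 0.089 + 0.089 = 0.247
  P(Y=2) = 0.064 + 0.082 + 0.147 = 0.293
  P(Y=3) = 0.089 + 0.063 + 0.001 = 0.153
H(Y) = -[0.307·log₂(0.307) + 0.247·log₂(0.247) + 0.293·log₂(0.293) + 0.153·log₂(0.153)]
  = 0.523033 + 0.498302 + 0.518911 + 0.414385 = 1.95463 bits

H(X|Y) = H(X,Y) - H(Y) = 3.34755 - 1.95463 = 1.3929 bits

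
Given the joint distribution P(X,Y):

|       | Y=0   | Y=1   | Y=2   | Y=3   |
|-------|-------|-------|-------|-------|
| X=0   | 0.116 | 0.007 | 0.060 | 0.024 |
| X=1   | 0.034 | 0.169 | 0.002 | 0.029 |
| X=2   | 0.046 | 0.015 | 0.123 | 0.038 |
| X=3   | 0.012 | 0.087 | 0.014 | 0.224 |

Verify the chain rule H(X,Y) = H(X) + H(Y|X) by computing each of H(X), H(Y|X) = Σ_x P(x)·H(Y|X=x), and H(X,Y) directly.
H(X) = 1.9716 bits, H(Y|X) = 1.3763 bits, H(X,Y) = 3.3478 bits

Marginal of X (row sums):
  P(X=0) = 0.116 + 0.007 + 0.060 + 0.024 = 0.207
  P(X=1) = 0.034 + 0.169 + 0.002 + 0.029 = 0.234
  P(X=2) = 0.046 + 0.015 + 0.123 + 0.038 = 0.222
  P(X=3) = 0.012 + 0.087 + 0.014 + 0.224 = 0.337
H(X) = -[0.207·log₂(0.207) + 0.234·log₂(0.234) + 0.222·log₂(0.222) + 0.337·log₂(0.337)]
  = 0.470366 + 0.490328 + 0.482044 + 0.528813 = 1.9716 bits

H(Y|X) = Σ_x P(x)·H(Y|X=x):
  X=0: P(X=0) = 0.207, P(Y|X=0) = (116/207, 7/207, 20/69, 8/69) → H(Y|X=0) = 1.511700
  X=1: P(X=1) = 0.234, P(Y|X=1) = (17/117, 13/18, 1/117, 29/234) → H(Y|X=1) = 1.175477
  X=2: P(X=2) = 0.222, P(Y|X=2) = (23/111, 5/74, 41/74, 19/111) → H(Y|X=2) = 1.641093
  X=3: P(X=3) = 0.337, P(Y|X=3) = (12/337, 87/337, 14/337, 224/337) → H(Y|X=3) = 1.258011
H(Y|X) = 0.207·1.511700 + 0.234·1.175477 + 0.222·1.641093 + 0.337·1.258011 = 1.3763 bits

H(X,Y) = -Σ_{x,y} P(x,y) log₂ P(x,y). Per-cell terms -P(x,y)·log₂P(x,y):
  X=0: 0.360505, 0.050109, 0.243534, 0.129140
  X=1: 0.165863, 0.433469, 0.017932, 0.148126
  X=2: 0.204342, 0.090883, 0.371862, 0.179279
  X=3: 0.076570, 0.306487, 0.086218, 0.483488
Sum of the 16 terms: H(X,Y) = 3.3478 bits

Chain rule check:
  H(X) + H(Y|X) = 1.9716 + 1.3763 = 3.3479 bits
  H(X,Y) = 3.3478 bits
✓ Chain rule verified (Δ = 0.0001 is 4-dp rounding noise: each of the three values was rounded independently).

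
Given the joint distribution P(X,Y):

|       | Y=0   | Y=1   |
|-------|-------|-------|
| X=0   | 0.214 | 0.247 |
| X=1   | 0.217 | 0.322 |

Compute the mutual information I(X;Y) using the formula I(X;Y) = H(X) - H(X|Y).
0.0028 bits

I(X;Y) = H(X) - H(X|Y)

Marginal of X (row sums):
  P(X=0) = 0.214 + 0.247 = 0.461
  P(X=1) = 0.217 + 0.322 = 0.539
H(X) = -[0.461·log₂(0.461) + 0.539·log₂(0.539)]
  = 0.51501 + 0.48060 = 0.99561 bits

Marginal of Y (column sums):
  P(Y=0) = 0.214 + 0.217 = 0.431
  P(Y=1) = 0.247 + 0.322 = 0.569
H(X|Y) = Σ_y P(y)·H(X|Y=y):
  Y=0: P(Y=0) = 0.431, P(X|Y=0) = (214/431, 217/431) → H(X|Y=0) = 0.99997
  Y=1: P(Y=1) = 0.569, P(X|Y=1) = (247/569, 322/569) → H(X|Y=1) = 0.98743
H(X|Y) = 0.431·0.99997 + 0.569·0.98743 = 0.99283 bits

I(X;Y) = H(X) - H(X|Y) = 0.99561 - 0.99283 = 0.0028 bits

Cross-check via I(X;Y) = H(X) + H(Y) - H(X,Y): computing H(Y) from the column sums and H(X,Y) from the 4 cells in the same way gives H(Y) = 0.98622 bits and H(X,Y) = 1.97905 bits, so
I(X;Y) = 0.99561 + 0.98622 - 1.97905 = 0.0028 bits ✓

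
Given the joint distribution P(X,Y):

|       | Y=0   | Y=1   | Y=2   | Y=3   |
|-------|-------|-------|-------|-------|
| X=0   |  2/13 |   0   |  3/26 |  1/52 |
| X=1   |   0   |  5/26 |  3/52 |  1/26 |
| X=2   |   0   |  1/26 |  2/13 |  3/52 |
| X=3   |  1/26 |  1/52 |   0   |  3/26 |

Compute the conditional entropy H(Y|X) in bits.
1.2710 bits

H(Y|X) = H(X,Y) - H(X)

H(X,Y) = -Σ_{x,y} P(x,y) log₂ P(x,y). Per-cell terms -P(x,y)·log₂P(x,y):
  X=0: 0.41545, 0.00000, 0.35948, 0.10962
  X=1: 0.00000, 0.45741, 0.23743, 0.18079
  X=2: 0.00000, 0.18079, 0.41545, 0.23743
  X=3: 0.18079, 0.10962, 0.00000, 0.35948
  (cells with P = 0 contribute 0)
Sum of the 16 terms: H(X,Y) = 3.2437 bits

Marginal of X (row sums):
  P(X=0) = 2/13 + 0 + 3/26 + 1/52 = 15/52
  P(X=1) = 0 + 5/26 + 3/52 + 1/26 = 15/52
  P(X=2) = 0 + 1/26 + 2/13 + 3/52 = 1/4
  P(X=3) = 1/26 + 1/52 + 0 + 3/26 = 9/52
H(X) = -[(15/52)·log₂(15/52) + (15/52)·log₂(15/52) + (1/4)·log₂(1/4) + (9/52)·log₂(9/52)]
  = 0.51737 + 0.51737 + 0.50000 + 0.43797 = 1.9727 bits

H(Y|X) = H(X,Y) - H(X) = 3.2437 - 1.9727 = 1.2710 bits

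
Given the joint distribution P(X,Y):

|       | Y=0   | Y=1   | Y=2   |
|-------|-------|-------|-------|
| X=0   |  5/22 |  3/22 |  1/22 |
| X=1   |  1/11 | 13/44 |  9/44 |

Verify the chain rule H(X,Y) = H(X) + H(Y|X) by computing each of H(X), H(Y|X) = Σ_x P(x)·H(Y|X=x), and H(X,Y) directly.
H(X) = 0.9760 bits, H(Y|X) = 1.4070 bits, H(X,Y) = 2.3830 bits

Marginal of X (row sums):
  P(X=0) = 5/22 + 3/22 + 1/22 = 9/22
  P(X=1) = 1/11 + 13/44 + 9/44 = 13/22
H(X) = -[(9/22)·log₂(9/22) + (13/22)·log₂(13/22)]
  = 0.52753 + 0.44850 = 0.9760 bits

H(Y|X) = Σ_x P(x)·H(Y|X=x):
  X=0: P(X=0) = 9/22, P(Y|X=0) = (5/9, 1/3, 1/9) → H(Y|X=0) = 1.35164
  X=1: P(X=1) = 13/22, P(Y|X=1) = (2/13, 1/2, 9/26) → H(Y|X=1) = 1.44525
H(Y|X) = (9/22)·1.35164 + (13/22)·1.44525 = 1.4070 bits

H(X,Y) = -Σ_{x,y} P(x,y) log₂ P(x,y). Per-cell terms -P(x,y)·log₂P(x,y):
  X=0: 0.48580, 0.39197, 0.20270
  X=1: 0.31449, 0.51970, 0.46831
Sum of the 6 terms: H(X,Y) = 2.3830 bits

Chain rule check:
  H(X) + H(Y|X) = 0.9760 + 1.4070 = 2.3830 bits
  H(X,Y) = 2.3830 bits
✓ Chain rule verified.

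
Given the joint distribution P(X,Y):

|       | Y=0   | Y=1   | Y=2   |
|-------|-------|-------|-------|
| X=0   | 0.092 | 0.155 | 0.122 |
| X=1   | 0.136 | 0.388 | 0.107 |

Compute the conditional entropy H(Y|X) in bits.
1.4204 bits

H(Y|X) = H(X,Y) - H(X)

H(X,Y) = -Σ_{x,y} P(x,y) log₂ P(x,y). Per-cell terms -P(x,y)·log₂P(x,y):
  X=0: 0.31668, 0.41690, 0.37028
  X=1: 0.39145, 0.52996, 0.34500
Sum of the 6 terms: H(X,Y) = 2.3703 bits

Marginal of X (row sums):
  P(X=0) = 0.092 + 0.155 + 0.122 = 0.369
  P(X=1) = 0.136 + 0.388 + 0.107 = 0.631
H(X) = -[0.369·log₂(0.369) + 0.631·log₂(0.631)]
  = 0.53074 + 0.41917 = 0.9499 bits

H(Y|X) = H(X,Y) - H(X) = 2.3703 - 0.9499 = 1.4204 bits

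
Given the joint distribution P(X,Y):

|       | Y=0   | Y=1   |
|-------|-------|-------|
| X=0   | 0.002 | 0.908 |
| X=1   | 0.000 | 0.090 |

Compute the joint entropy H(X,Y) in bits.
0.4570 bits

H(X,Y) = -Σ_{x,y} P(x,y) log₂ P(x,y). Per-cell terms -P(x,y)·log₂P(x,y):
  X=0: 0.0179, 0.1264
  X=1: 0.0000, 0.3127
  (cells with P = 0 contribute 0)
Sum of the 4 terms: H(X,Y) = 0.4570 bits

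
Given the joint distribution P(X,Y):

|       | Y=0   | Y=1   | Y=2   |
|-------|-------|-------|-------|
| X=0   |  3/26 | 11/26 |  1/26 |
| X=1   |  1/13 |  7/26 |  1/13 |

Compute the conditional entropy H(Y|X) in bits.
1.1614 bits

H(Y|X) = H(X,Y) - H(X)

H(X,Y) = -Σ_{x,y} P(x,y) log₂ P(x,y). Per-cell terms -P(x,y)·log₂P(x,y):
  X=0: 0.35948, 0.52504, 0.18079
  X=1: 0.28465, 0.50968, 0.28465
Sum of the 6 terms: H(X,Y) = 2.1443 bits

Marginal of X (row sums):
  P(X=0) = 3/26 + 11/26 + 1/26 = 15/26
  P(X=1) = 1/13 + 7/26 + 1/13 = 11/26
H(X) = -[(15/26)·log₂(15/26) + (11/26)·log₂(11/26)]
  = 0.45782 + 0.52504 = 0.9829 bits

H(Y|X) = H(X,Y) - H(X) = 2.1443 - 0.9829 = 1.1614 bits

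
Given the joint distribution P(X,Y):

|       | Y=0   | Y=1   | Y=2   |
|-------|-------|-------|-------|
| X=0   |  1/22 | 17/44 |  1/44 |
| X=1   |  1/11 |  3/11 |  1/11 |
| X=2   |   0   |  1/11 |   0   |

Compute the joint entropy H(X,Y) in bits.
2.3116 bits

H(X,Y) = -Σ_{x,y} P(x,y) log₂ P(x,y). Per-cell terms -P(x,y)·log₂P(x,y):
  X=0: 0.2027, 0.5301, 0.1241
  X=1: 0.3145, 0.5112, 0.3145
  X=2: 0.0000, 0.3145, 0.0000
  (cells with P = 0 contribute 0)
Sum of the 9 terms: H(X,Y) = 2.3116 bits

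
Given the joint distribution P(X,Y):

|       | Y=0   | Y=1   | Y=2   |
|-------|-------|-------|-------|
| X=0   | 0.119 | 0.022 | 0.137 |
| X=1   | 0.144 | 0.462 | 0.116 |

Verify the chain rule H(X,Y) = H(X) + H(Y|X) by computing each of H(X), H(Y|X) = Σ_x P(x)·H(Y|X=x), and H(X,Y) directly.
H(X) = 0.8527 bits, H(Y|X) = 1.3045 bits, H(X,Y) = 2.1573 bits

Marginal of X (row sums):
  P(X=0) = 0.119 + 0.022 + 0.137 = 0.278
  P(X=1) = 0.144 + 0.462 + 0.116 = 0.722
H(X) = -[0.278·log₂(0.278) + 0.722·log₂(0.722)]
  = 0.513422 + 0.339289 = 0.8527 bits

H(Y|X) = Σ_x P(x)·H(Y|X=x):
  X=0: P(X=0) = 0.278, P(Y|X=0) = (119/278, 11/139, 137/278) → H(Y|X=0) = 1.316707
  X=1: P(X=1) = 0.722, P(Y|X=1) = (72/361, 231/361, 58/361) → H(Y|X=1) = 1.299867
H(Y|X) = 0.278·1.316707 + 0.722·1.299867 = 1.3045 bits

H(X,Y) = -Σ_{x,y} P(x,y) log₂ P(x,y). Per-cell terms -P(x,y)·log₂P(x,y):
  X=0: 0.365445, 0.121140, 0.392882
  X=1: 0.402604, 0.514684, 0.360505
Sum of the 6 terms: H(X,Y) = 2.1573 bits

Chain rule check:
  H(X) + H(Y|X) = 0.8527 + 1.3045 = 2.1572 bits
  H(X,Y) = 2.1573 bits
✓ Chain rule verified (Δ = 0.0001 is 4-dp rounding noise: each of the three values was rounded independently).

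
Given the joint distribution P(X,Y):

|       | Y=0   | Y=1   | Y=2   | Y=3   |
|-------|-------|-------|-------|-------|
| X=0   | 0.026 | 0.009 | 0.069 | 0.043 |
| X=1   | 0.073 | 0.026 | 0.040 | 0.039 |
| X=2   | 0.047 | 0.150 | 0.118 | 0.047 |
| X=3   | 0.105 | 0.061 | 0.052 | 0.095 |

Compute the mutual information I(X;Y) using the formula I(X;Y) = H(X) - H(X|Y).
0.1394 bits

I(X;Y) = H(X) - H(X|Y)

Marginal of X (row sums):
  P(X=0) = 0.026 + 0.009 + 0.069 + 0.043 = 0.147
  P(X=1) = 0.073 + 0.026 + 0.040 + 0.039 = 0.178
  P(X=2) = 0.047 + 0.150 + 0.118 + 0.047 = 0.362
  P(X=3) = 0.105 + 0.061 + 0.052 + 0.095 = 0.313
H(X) = -[0.147·log₂(0.147) + 0.178·log₂(0.178) + 0.362·log₂(0.362) + 0.313·log₂(0.313)]
  = 0.4066 + 0.4432 + 0.5307 + 0.5245 = 1.9050 bits

Marginal of Y (column sums):
  P(Y=0) = 0.026 + 0.073 + 0.047 + 0.105 = 0.251
  P(Y=1) = 0.009 + 0.026 + 0.150 + 0.061 = 0.246
  P(Y=2) = 0.069 + 0.040 + 0.118 + 0.052 = 0.279
  P(Y=3) = 0.043 + 0.039 + 0.047 + 0.095 = 0.224
H(X|Y) = Σ_y P(y)·H(X|Y=y):
  Y=0: P(Y=0) = 0.251, P(X|Y=0) = (26/251, 73/251, 47/251, 105/251) → H(X|Y=0) = 1.8356
  Y=1: P(Y=1) = 0.246, P(X|Y=1) = (3/82, 13/123, 25/41, 61/246) → H(X|Y=1) = 1.4513
  Y=2: P(Y=2) = 0.279, P(X|Y=2) = (23/93, 40/279, 118/279, 52/279) → H(X|Y=2) = 1.8770
  Y=3: P(Y=3) = 0.224, P(X|Y=3) = (43/224, 39/224, 47/224, 95/224) → H(X|Y=3) = 1.8937
H(X|Y) = 0.251·1.8356 + 0.246·1.4513 + 0.279·1.8770 + 0.224·1.8937 = 1.7656 bits

I(X;Y) = H(X) - H(X|Y) = 1.9050 - 1.7656 = 0.1394 bits

Cross-check via I(X;Y) = H(X) + H(Y) - H(X,Y): computing H(Y) from the column sums and H(X,Y) from the 16 cells in the same way gives H(Y) = 1.9956 bits and H(X,Y) = 3.7612 bits, so
I(X;Y) = 1.9050 + 1.9956 - 3.7612 = 0.1394 bits ✓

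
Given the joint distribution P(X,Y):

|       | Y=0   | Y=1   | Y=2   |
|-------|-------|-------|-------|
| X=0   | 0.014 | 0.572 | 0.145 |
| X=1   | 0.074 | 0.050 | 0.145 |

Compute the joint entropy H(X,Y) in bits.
1.8492 bits

H(X,Y) = -Σ_{x,y} P(x,y) log₂ P(x,y). Per-cell terms -P(x,y)·log₂P(x,y):
  X=0: 0.08622, 0.46098, 0.40395
  X=1: 0.27797, 0.21610, 0.40395
Sum of the 6 terms: H(X,Y) = 1.8492 bits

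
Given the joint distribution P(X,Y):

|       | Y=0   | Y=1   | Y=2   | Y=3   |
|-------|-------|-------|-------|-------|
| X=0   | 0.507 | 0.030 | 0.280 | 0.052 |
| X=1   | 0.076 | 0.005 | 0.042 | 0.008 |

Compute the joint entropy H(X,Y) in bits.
1.9532 bits

H(X,Y) = -Σ_{x,y} P(x,y) log₂ P(x,y). Per-cell terms -P(x,y)·log₂P(x,y):
  X=0: 0.4968, 0.1518, 0.5142, 0.2218
  X=1: 0.2826, 0.0382, 0.1921, 0.0557
Sum of the 8 terms: H(X,Y) = 1.9532 bits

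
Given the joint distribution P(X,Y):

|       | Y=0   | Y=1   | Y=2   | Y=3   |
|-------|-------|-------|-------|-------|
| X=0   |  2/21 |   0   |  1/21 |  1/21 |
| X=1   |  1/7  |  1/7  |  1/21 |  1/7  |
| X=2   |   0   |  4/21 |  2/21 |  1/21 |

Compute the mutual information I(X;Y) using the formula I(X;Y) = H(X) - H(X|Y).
0.3220 bits

I(X;Y) = H(X) - H(X|Y)

Marginal of X (row sums):
  P(X=0) = 2/21 + 0 + 1/21 + 1/21 = 4/21
  P(X=1) = 1/7 + 1/7 + 1/21 + 1/7 = 10/21
  P(X=2) = 0 + 4/21 + 2/21 + 1/21 = 1/3
H(X) = -[(4/21)·log₂(4/21) + (10/21)·log₂(10/21) + (1/3)·log₂(1/3)]
  = 0.4557 + 0.5097 + 0.5283 = 1.4937 bits

Marginal of Y (column sums):
  P(Y=0) = 2/21 + 1/7 + 0 = 5/21
  P(Y=1) = 0 + 1/7 + 4/21 = 1/3
  P(Y=2) = 1/21 + 1/21 + 2/21 = 4/21
  P(Y=3) = 1/21 + 1/7 + 1/21 = 5/21
H(X|Y) = Σ_y P(y)·H(X|Y=y):
  Y=0: P(Y=0) = 5/21, P(X|Y=0) = (2/5, 3/5, 0) → H(X|Y=0) = 0.9710
  Y=1: P(Y=1) = 1/3, P(X|Y=1) = (0, 3/7, 4/7) → H(X|Y=1) = 0.9852
  Y=2: P(Y=2) = 4/21, P(X|Y=2) = (1/4, 1/4, 1/2) → H(X|Y=2) = 1.5000
  Y=3: P(Y=3) = 5/21, P(X|Y=3) = (1/5, 3/5, 1/5) → H(X|Y=3) = 1.3710
H(X|Y) = (5/21)·0.9710 + (1/3)·0.9852 + (4/21)·1.5000 + (5/21)·1.3710 = 1.1717 bits

I(X;Y) = H(X) - H(X|Y) = 1.4937 - 1.1717 = 0.3220 bits

Cross-check via I(X;Y) = H(X) + H(Y) - H(X,Y): computing H(Y) from the column sums and H(X,Y) from the 12 cells in the same way gives H(Y) = 1.9699 bits and H(X,Y) = 3.1416 bits, so
I(X;Y) = 1.4937 + 1.9699 - 3.1416 = 0.3220 bits ✓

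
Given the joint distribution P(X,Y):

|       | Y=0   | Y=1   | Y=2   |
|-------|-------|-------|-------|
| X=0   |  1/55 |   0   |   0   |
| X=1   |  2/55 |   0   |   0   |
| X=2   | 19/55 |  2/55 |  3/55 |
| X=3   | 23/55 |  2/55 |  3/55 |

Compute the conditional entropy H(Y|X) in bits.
0.8433 bits

H(Y|X) = H(X,Y) - H(X)

H(X,Y) = -Σ_{x,y} P(x,y) log₂ P(x,y). Per-cell terms -P(x,y)·log₂P(x,y):
  X=0: 0.10512, 0.00000, 0.00000
  X=1: 0.17387, 0.00000, 0.00000
  X=2: 0.52973, 0.17387, 0.22889
  X=3: 0.52599, 0.17387, 0.22889
  (cells with P = 0 contribute 0)
Sum of the 12 terms: H(X,Y) = 2.1402 bits

Marginal of X (row sums):
  P(X=0) = 1/55 + 0 + 0 = 1/55
  P(X=1) = 2/55 + 0 + 0 = 2/55
  P(X=2) = 19/55 + 2/55 + 3/55 = 24/55
  P(X=3) = 23/55 + 2/55 + 3/55 = 28/55
H(X) = -[(1/55)·log₂(1/55) + (2/55)·log₂(2/55) + (24/55)·log₂(24/55) + (28/55)·log₂(28/55)]
  = 0.10512 + 0.17387 + 0.52206 + 0.49586 = 1.2969 bits

H(Y|X) = H(X,Y) - H(X) = 2.1402 - 1.2969 = 0.8433 bits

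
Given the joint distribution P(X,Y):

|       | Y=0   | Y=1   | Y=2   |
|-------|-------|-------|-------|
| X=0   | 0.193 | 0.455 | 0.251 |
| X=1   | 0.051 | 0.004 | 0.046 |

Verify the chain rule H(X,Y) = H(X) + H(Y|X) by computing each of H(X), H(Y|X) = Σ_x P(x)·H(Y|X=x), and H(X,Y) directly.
H(X) = 0.4722 bits, H(Y|X) = 1.4585 bits, H(X,Y) = 1.9307 bits

Marginal of X (row sums):
  P(X=0) = 0.193 + 0.455 + 0.251 = 0.899
  P(X=1) = 0.051 + 0.004 + 0.046 = 0.101
H(X) = -[0.899·log₂(0.899) + 0.101·log₂(0.101)]
  = 0.138093 + 0.334065 = 0.4722 bits

H(Y|X) = Σ_x P(x)·H(Y|X=x):
  X=0: P(X=0) = 0.899, P(Y|X=0) = (193/899, 455/899, 251/899) → H(Y|X=0) = 1.487677
  X=1: P(X=1) = 0.101, P(Y|X=1) = (51/101, 4/101, 46/101) → H(Y|X=1) = 1.199028
H(Y|X) = 0.899·1.487677 + 0.101·1.199028 = 1.4585 bits

H(X,Y) = -Σ_{x,y} P(x,y) log₂ P(x,y). Per-cell terms -P(x,y)·log₂P(x,y):
  X=0: 0.458052, 0.516908, 0.500554
  X=1: 0.218961, 0.031863, 0.204342
Sum of the 6 terms: H(X,Y) = 1.9307 bits

Chain rule check:
  H(X) + H(Y|X) = 0.4722 + 1.4585 = 1.9307 bits
  H(X,Y) = 1.9307 bits
✓ Chain rule verified.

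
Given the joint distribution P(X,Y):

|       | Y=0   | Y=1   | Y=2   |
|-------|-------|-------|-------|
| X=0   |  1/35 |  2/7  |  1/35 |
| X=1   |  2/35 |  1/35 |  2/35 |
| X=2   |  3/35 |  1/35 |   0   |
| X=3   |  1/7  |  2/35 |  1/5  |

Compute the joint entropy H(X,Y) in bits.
2.9797 bits

H(X,Y) = -Σ_{x,y} P(x,y) log₂ P(x,y). Per-cell terms -P(x,y)·log₂P(x,y):
  X=0: 0.14655, 0.51639, 0.14655
  X=1: 0.23596, 0.14655, 0.23596
  X=2: 0.30380, 0.14655, 0.00000
  X=3: 0.40105, 0.23596, 0.46439
  (cells with P = 0 contribute 0)
Sum of the 12 terms: H(X,Y) = 2.9797 bits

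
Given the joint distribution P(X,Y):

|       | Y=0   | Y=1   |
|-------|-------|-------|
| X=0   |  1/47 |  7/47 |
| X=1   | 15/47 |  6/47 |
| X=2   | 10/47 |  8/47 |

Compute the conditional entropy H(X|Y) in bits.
1.3503 bits

H(X|Y) = H(X,Y) - H(Y)

H(X,Y) = -Σ_{x,y} P(x,y) log₂ P(x,y). Per-cell terms -P(x,y)·log₂P(x,y):
  X=0: 0.1181827, 0.4091625
  X=1: 0.5258611, 0.3791012
  X=2: 0.4750342, 0.4348236
Sum of the 6 terms: H(X,Y) = 2.342165 bits

Marginal of Y (column sums):
  P(Y=0) = 1/47 + 15/47 + 10/47 = 26/47
  P(Y=1) = 7/47 + 6/47 + 8/47 = 21/47
H(Y) = -[(26/47)·log₂(26/47) + (21/47)·log₂(21/47)]
  = 0.4725080 + 0.5193128 = 0.991821 bits

H(X|Y) = H(X,Y) - H(Y) = 2.342165 - 0.991821 = 1.3503 bits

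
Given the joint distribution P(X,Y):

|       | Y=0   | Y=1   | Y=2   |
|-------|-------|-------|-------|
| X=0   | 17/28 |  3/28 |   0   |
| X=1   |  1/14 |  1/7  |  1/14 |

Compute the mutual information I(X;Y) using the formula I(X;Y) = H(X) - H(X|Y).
0.2874 bits

I(X;Y) = H(X) - H(X|Y)

Marginal of X (row sums):
  P(X=0) = 17/28 + 3/28 + 0 = 5/7
  P(X=1) = 1/14 + 1/7 + 1/14 = 2/7
H(X) = -[(5/7)·log₂(5/7) + (2/7)·log₂(2/7)]
  = 0.3467 + 0.5164 = 0.8631 bits

Marginal of Y (column sums):
  P(Y=0) = 17/28 + 1/14 = 19/28
  P(Y=1) = 3/28 + 1/7 = 1/4
  P(Y=2) = 0 + 1/14 = 1/14
H(X|Y) = Σ_y P(y)·H(X|Y=y):
  Y=0: P(Y=0) = 19/28, P(X|Y=0) = (17/19, 2/19) → H(X|Y=0) = 0.4855
  Y=1: P(Y=1) = 1/4, P(X|Y=1) = (3/7, 4/7) → H(X|Y=1) = 0.9852
  Y=2: P(Y=2) = 1/14, P(X|Y=2) = (0, 1) → H(X|Y=2) = 0.0000
H(X|Y) = (19/28)·0.4855 + (1/4)·0.9852 + (1/14)·0.0000 = 0.5757 bits

I(X;Y) = H(X) - H(X|Y) = 0.8631 - 0.5757 = 0.2874 bits

Cross-check via I(X;Y) = H(X) + H(Y) - H(X,Y): computing H(Y) from the column sums and H(X,Y) from the 6 cells in the same way gives H(Y) = 1.1516 bits and H(X,Y) = 1.7273 bits, so
I(X;Y) = 0.8631 + 1.1516 - 1.7273 = 0.2874 bits ✓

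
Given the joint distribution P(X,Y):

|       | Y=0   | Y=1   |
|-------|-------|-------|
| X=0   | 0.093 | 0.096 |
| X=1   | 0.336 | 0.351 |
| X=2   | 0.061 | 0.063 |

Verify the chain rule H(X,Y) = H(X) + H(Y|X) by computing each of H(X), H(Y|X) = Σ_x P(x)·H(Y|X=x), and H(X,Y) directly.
H(X) = 1.1998 bits, H(Y|X) = 0.9997 bits, H(X,Y) = 2.1995 bits

Marginal of X (row sums):
  P(X=0) = 0.093 + 0.096 = 0.189
  P(X=1) = 0.336 + 0.351 = 0.687
  P(X=2) = 0.061 + 0.063 = 0.124
H(X) = -[0.189·log₂(0.189) + 0.687·log₂(0.687) + 0.124·log₂(0.124)]
  = 0.45427 + 0.37209 + 0.37344 = 1.1998 bits

H(Y|X) = Σ_x P(x)·H(Y|X=x):
  X=0: P(X=0) = 0.189, P(Y|X=0) = (31/63, 32/63) → H(Y|X=0) = 0.99982
  X=1: P(X=1) = 0.687, P(Y|X=1) = (112/229, 117/229) → H(Y|X=1) = 0.99966
  X=2: P(X=2) = 0.124, P(Y|X=2) = (61/124, 63/124) → H(Y|X=2) = 0.99981
H(Y|X) = 0.189·0.99982 + 0.687·0.99966 + 0.124·0.99981 = 0.9997 bits

H(X,Y) = -Σ_{x,y} P(x,y) log₂ P(x,y). Per-cell terms -P(x,y)·log₂P(x,y):
  X=0: 0.31868, 0.32456
  X=1: 0.52868, 0.53017
  X=2: 0.24614, 0.25128
Sum of the 6 terms: H(X,Y) = 2.1995 bits

Chain rule check:
  H(X) + H(Y|X) = 1.1998 + 0.9997 = 2.1995 bits
  H(X,Y) = 2.1995 bits
✓ Chain rule verified.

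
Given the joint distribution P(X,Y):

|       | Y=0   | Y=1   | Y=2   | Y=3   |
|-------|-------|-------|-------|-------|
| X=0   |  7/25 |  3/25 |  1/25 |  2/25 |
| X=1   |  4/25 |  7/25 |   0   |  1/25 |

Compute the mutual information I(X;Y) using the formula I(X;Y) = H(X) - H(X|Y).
0.1200 bits

I(X;Y) = H(X) - H(X|Y)

Marginal of X (row sums):
  P(X=0) = 7/25 + 3/25 + 1/25 + 2/25 = 13/25
  P(X=1) = 4/25 + 7/25 + 0 + 1/25 = 12/25
H(X) = -[(13/25)·log₂(13/25) + (12/25)·log₂(12/25)]
  = 0.490577 + 0.508269 = 0.998846 bits

Marginal of Y (column sums):
  P(Y=0) = 7/25 + 4/25 = 11/25
  P(Y=1) = 3/25 + 7/25 = 2/5
  P(Y=2) = 1/25 + 0 = 1/25
  P(Y=3) = 2/25 + 1/25 = 3/25
H(X|Y) = Σ_y P(y)·H(X|Y=y):
  Y=0: P(Y=0) = 11/25, P(X|Y=0) = (7/11, 4/11) → H(X|Y=0) = 0.945660
  Y=1: P(Y=1) = 2/5, P(X|Y=1) = (3/10, 7/10) → H(X|Y=1) = 0.881291
  Y=2: P(Y=2) = 1/25, P(X|Y=2) = (1, 0) → H(X|Y=2) = 0.000000
  Y=3: P(Y=3) = 3/25, P(X|Y=3) = (2/3, 1/3) → H(X|Y=3) = 0.918296
H(X|Y) = (11/25)·0.945660 + (2/5)·0.881291 + (1/25)·0.000000 + (3/25)·0.918296 = 0.878802 bits

I(X;Y) = H(X) - H(X|Y) = 0.998846 - 0.878802 = 0.1200 bits

Cross-check via I(X;Y) = H(X) + H(Y) - H(X,Y): computing H(Y) from the column sums and H(X,Y) from the 8 cells in the same way gives H(Y) = 1.602740 bits and H(X,Y) = 2.481542 bits, so
I(X;Y) = 0.998846 + 1.602740 - 2.481542 = 0.1200 bits ✓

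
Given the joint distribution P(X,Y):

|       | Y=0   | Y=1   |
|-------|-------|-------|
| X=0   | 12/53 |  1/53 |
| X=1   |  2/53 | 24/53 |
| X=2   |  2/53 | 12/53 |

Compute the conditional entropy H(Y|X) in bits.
0.4442 bits

H(Y|X) = H(X,Y) - H(X)

H(X,Y) = -Σ_{x,y} P(x,y) log₂ P(x,y). Per-cell terms -P(x,y)·log₂P(x,y):
  X=0: 0.48520, 0.10807
  X=1: 0.17841, 0.51757
  X=2: 0.17841, 0.48520
Sum of the 6 terms: H(X,Y) = 1.9529 bits

Marginal of X (row sums):
  P(X=0) = 12/53 + 1/53 = 13/53
  P(X=1) = 2/53 + 24/53 = 26/53
  P(X=2) = 2/53 + 12/53 = 14/53
H(X) = -[(13/53)·log₂(13/53) + (26/53)·log₂(26/53) + (14/53)·log₂(14/53)]
  = 0.49731 + 0.50405 + 0.50732 = 1.5087 bits

H(Y|X) = H(X,Y) - H(X) = 1.9529 - 1.5087 = 0.4442 bits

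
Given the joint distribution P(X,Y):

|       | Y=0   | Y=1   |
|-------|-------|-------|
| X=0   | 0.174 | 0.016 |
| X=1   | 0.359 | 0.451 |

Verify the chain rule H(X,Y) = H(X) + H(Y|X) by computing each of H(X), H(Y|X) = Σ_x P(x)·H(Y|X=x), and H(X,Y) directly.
H(X) = 0.7015 bits, H(Y|X) = 0.8816 bits, H(X,Y) = 1.5831 bits

Marginal of X (row sums):
  P(X=0) = 0.174 + 0.016 = 0.190
  P(X=1) = 0.359 + 0.451 = 0.810
H(X) = -[0.190·log₂(0.190) + 0.810·log₂(0.810)]
  = 0.45523 + 0.24625 = 0.7015 bits

H(Y|X) = Σ_x P(x)·H(Y|X=x):
  X=0: P(X=0) = 0.190, P(Y|X=0) = (87/95, 8/95) → H(Y|X=0) = 0.41684
  X=1: P(X=1) = 0.810, P(Y|X=1) = (359/810, 451/810) → H(Y|X=1) = 0.99067
H(Y|X) = 0.190·0.41684 + 0.810·0.99067 = 0.8816 bits

H(X,Y) = -Σ_{x,y} P(x,y) log₂ P(x,y). Per-cell terms -P(x,y)·log₂P(x,y):
  X=0: 0.43897, 0.09545
  X=1: 0.53058, 0.51811
Sum of the 4 terms: H(X,Y) = 1.5831 bits

Chain rule check:
  H(X) + H(Y|X) = 0.7015 + 0.8816 = 1.5831 bits
  H(X,Y) = 1.5831 bits
✓ Chain rule verified.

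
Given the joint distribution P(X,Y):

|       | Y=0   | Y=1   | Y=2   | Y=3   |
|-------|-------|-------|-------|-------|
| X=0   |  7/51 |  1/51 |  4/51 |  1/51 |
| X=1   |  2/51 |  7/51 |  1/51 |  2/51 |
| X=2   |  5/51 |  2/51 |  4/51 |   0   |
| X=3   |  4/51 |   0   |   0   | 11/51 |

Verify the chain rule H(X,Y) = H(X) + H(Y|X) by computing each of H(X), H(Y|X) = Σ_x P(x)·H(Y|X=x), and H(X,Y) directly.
H(X) = 1.9904 bits, H(Y|X) = 1.3493 bits, H(X,Y) = 3.3398 bits

Marginal of X (row sums):
  P(X=0) = 7/51 + 1/51 + 4/51 + 1/51 = 13/51
  P(X=1) = 2/51 + 7/51 + 1/51 + 2/51 = 4/17
  P(X=2) = 5/51 + 2/51 + 4/51 + 0 = 11/51
  P(X=3) = 4/51 + 0 + 0 + 11/51 = 5/17
H(X) = -[(13/51)·log₂(13/51) + (4/17)·log₂(4/17) + (11/51)·log₂(11/51) + (5/17)·log₂(5/17)]
  = 0.5026630 + 0.4911677 + 0.4773124 + 0.5192749 = 1.9904 bits

H(Y|X) = Σ_x P(x)·H(Y|X=x):
  X=0: P(X=0) = 13/51, P(Y|X=0) = (7/13, 1/13, 4/13, 1/13) → H(Y|X=0) = 1.5734025
  X=1: P(X=1) = 4/17, P(Y|X=1) = (1/6, 7/12, 1/12, 1/6) → H(Y|X=1) = 1.6140055
  X=2: P(X=2) = 11/51, P(Y|X=2) = (5/11, 2/11, 4/11, 0) → H(Y|X=2) = 1.4949188
  X=3: P(X=3) = 5/17, P(Y|X=3) = (4/15, 0, 0, 11/15) → H(Y|X=3) = 0.8366407
H(Y|X) = (13/51)·1.5734025 + (4/17)·1.6140055 + (11/51)·1.4949188 + (5/17)·0.8366407 = 1.3493 bits

H(X,Y) = -Σ_{x,y} P(x,y) log₂ P(x,y). Per-cell terms -P(x,y)·log₂P(x,y):
  X=0: 0.3932450, 0.1112240, 0.2880334, 0.1112240
  X=1: 0.1832324, 0.3932450, 0.1112240, 0.1832324
  X=2: 0.3284801, 0.1832324, 0.2880334, 0.0000000
  X=3: 0.2880334, 0.0000000, 0.0000000, 0.4773124
  (cells with P = 0 contribute 0)
Sum of the 16 terms: H(X,Y) = 3.3398 bits

Chain rule check:
  H(X) + H(Y|X) = 1.9904 + 1.3493 = 3.3397 bits
  H(X,Y) = 3.3398 bits
✓ Chain rule verified (Δ = 0.0001 is 4-dp rounding noise: each of the three values was rounded independently).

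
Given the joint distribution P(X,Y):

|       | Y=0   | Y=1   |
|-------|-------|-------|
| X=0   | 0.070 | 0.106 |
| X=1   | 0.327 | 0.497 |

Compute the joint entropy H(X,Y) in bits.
1.6404 bits

H(X,Y) = -Σ_{x,y} P(x,y) log₂ P(x,y). Per-cell terms -P(x,y)·log₂P(x,y):
  X=0: 0.2686, 0.3432
  X=1: 0.5273, 0.5013
Sum of the 4 terms: H(X,Y) = 1.6404 bits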